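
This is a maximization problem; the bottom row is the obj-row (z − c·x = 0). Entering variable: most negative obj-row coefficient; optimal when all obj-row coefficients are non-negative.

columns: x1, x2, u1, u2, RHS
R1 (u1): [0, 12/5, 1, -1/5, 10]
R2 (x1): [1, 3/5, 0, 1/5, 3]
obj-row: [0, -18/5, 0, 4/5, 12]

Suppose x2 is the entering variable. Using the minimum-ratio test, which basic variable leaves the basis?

Column x2 entries and ratios — u1: 10/(12/5) = 25/6; x1: 3/(3/5) = 5.
Smallest ratio is 25/6 in the row of u1, so u1 leaves.

u1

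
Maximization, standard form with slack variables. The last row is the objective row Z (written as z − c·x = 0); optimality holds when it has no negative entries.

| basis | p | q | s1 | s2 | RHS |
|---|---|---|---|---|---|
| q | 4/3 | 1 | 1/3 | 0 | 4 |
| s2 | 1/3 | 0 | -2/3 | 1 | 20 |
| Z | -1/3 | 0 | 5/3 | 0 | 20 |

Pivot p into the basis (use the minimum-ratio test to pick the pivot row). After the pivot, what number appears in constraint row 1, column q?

Ratio test on column p — row 1: 4/(4/3) = 3; row 2: 20/(1/3) = 60. Minimum is 3 at row 1 (q leaves); pivot element 4/3.
Divide row 1 by 4/3; eliminate column p from the other rows.
In the new row 1, the q entry is the old entry divided by the pivot: 1/(4/3) = 3/4.

3/4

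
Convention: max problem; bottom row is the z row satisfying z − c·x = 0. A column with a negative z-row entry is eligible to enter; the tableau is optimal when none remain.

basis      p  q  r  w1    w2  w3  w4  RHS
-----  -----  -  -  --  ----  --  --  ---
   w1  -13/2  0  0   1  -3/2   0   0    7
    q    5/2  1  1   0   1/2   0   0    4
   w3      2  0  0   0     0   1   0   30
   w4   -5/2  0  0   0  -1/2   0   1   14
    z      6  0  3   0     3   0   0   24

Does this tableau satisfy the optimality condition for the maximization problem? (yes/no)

yes

Every z-row coefficient is ≥ 0, so the tableau is optimal.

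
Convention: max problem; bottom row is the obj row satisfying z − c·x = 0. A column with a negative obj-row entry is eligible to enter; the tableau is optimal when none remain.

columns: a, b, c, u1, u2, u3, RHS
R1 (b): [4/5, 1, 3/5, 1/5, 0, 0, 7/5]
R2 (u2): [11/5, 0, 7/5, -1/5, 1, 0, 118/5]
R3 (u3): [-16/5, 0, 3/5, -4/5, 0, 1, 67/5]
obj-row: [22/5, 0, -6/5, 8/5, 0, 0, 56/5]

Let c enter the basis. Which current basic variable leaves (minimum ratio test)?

Column c entries and ratios — b: (7/5)/(3/5) = 7/3; u2: (118/5)/(7/5) = 118/7; u3: (67/5)/(3/5) = 67/3.
Smallest ratio is 7/3 in the row of b, so b leaves.

b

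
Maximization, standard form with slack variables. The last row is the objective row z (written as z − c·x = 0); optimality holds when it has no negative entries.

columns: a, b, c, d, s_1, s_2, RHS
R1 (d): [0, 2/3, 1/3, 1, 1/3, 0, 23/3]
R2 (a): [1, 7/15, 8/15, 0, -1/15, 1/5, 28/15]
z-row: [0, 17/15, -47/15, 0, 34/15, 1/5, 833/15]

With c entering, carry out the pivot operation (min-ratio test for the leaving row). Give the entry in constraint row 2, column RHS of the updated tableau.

Ratio test on column c — row 1: (23/3)/(1/3) = 23; row 2: (28/15)/(8/15) = 7/2. Minimum is 7/2 at row 2 (a leaves); pivot element 8/15.
Divide row 2 by 8/15; eliminate column c from the other rows.
In the new row 2, the RHS entry is the old entry divided by the pivot: (28/15)/(8/15) = 7/2.

7/2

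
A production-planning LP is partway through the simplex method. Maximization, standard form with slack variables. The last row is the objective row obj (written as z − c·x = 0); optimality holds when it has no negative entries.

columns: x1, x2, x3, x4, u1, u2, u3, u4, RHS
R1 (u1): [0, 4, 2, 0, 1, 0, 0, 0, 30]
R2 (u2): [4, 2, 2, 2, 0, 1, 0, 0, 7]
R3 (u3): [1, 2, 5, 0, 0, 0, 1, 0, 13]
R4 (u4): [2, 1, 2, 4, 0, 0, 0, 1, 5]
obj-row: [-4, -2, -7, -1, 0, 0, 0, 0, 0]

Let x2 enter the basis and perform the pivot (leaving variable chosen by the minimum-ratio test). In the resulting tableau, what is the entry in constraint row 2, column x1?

Ratio test on column x2 — row 1: 30/4 = 15/2; row 2: 7/2 = 7/2; row 3: 13/2 = 13/2; row 4: 5/1 = 5. Minimum is 7/2 at row 2 (u2 leaves); pivot element 2.
Divide row 2 by 2; eliminate column x2 from the other rows.
In the new row 2, the x1 entry is the old entry divided by the pivot: 4/2 = 2.

2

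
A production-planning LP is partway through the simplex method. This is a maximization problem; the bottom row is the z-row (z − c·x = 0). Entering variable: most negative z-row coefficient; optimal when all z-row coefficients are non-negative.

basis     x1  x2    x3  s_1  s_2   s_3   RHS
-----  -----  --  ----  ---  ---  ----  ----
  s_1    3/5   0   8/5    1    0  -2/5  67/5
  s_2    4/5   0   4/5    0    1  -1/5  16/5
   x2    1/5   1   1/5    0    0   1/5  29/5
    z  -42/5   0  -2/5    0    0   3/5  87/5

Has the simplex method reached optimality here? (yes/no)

no

The z-row has a negative entry -42/5 in column x1, so it is not optimal.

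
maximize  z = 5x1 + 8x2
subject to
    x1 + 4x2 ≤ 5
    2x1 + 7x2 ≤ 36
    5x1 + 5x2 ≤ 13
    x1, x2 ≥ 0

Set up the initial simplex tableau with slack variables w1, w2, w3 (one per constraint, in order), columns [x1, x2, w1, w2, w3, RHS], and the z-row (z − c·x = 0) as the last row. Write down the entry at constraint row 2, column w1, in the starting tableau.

Slack w1 belongs to constraint 1; its column is the unit vector e_1, so the entry in row 2 is 0.

0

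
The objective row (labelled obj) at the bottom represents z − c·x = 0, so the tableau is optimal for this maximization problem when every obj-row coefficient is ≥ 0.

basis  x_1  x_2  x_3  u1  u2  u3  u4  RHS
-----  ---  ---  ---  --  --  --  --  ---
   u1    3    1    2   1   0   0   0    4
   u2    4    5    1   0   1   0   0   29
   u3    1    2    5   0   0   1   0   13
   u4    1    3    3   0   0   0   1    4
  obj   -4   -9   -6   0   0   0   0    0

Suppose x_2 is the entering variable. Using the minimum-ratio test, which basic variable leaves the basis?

Column x_2 entries and ratios — u1: 4/1 = 4; u2: 29/5 = 29/5; u3: 13/2 = 13/2; u4: 4/3 = 4/3.
Smallest ratio is 4/3 in the row of u4, so u4 leaves.

u4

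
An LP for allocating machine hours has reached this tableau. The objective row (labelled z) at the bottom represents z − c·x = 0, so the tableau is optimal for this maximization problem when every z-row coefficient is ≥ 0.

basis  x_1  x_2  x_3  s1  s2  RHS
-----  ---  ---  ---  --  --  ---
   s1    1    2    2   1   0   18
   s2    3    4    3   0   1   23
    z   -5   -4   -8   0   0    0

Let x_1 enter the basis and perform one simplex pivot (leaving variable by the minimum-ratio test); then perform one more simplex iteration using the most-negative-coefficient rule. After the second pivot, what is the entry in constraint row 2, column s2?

1/3

Ratio test on column x_1 — row 1: 18/1 = 18; row 2: 23/3 = 23/3. Minimum is 23/3 at row 2 (s2 leaves); pivot element 3.
Divide row 2 by 3; eliminate column x_1 from the other rows.
Second iteration: most negative z-row entry is -3 in column x_3, so x_3 enters.
Ratio test on column x_3 — row 1: (31/3)/1 = 31/3; row 2: (23/3)/1 = 23/3. Minimum is 23/3 at row 2 (x_1 leaves); pivot element 1.
Divide row 2 by 1; eliminate column x_3 from the other rows.
After both pivots, the entry at constraint row 2, column s2 is 1/3.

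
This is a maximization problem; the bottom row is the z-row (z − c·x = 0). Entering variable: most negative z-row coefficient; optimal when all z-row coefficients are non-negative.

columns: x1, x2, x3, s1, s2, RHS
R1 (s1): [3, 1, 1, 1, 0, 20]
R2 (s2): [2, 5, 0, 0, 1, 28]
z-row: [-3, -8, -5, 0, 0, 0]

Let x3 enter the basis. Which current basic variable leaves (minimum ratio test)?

s1

Column x3 entries and ratios — s1: 20/1 = 20; s2: 0 ≤ 0, skip.
Smallest ratio is 20 in the row of s1, so s1 leaves.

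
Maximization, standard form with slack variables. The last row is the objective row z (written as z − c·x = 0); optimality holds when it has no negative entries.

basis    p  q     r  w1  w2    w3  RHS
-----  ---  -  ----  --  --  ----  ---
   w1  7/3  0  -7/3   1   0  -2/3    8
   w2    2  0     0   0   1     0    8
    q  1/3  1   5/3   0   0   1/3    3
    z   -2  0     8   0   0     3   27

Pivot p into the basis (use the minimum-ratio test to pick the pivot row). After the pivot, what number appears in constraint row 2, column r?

2

Ratio test on column p — row 1: 8/(7/3) = 24/7; row 2: 8/2 = 4; row 3: 3/(1/3) = 9. Minimum is 24/7 at row 1 (w1 leaves); pivot element 7/3.
Divide row 1 by 7/3; eliminate column p from the other rows.
Row 2 update in column r: 0 − 2·(-1) = 2.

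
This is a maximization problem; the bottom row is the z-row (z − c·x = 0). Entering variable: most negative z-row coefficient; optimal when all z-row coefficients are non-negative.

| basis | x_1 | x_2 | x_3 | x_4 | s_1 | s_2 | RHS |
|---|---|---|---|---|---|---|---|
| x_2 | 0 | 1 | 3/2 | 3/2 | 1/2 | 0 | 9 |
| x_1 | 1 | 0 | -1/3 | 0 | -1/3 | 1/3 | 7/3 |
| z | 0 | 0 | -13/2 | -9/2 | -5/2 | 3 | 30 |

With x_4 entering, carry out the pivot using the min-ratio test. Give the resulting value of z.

57

Ratio test on column x_4 — row 1: 9/(3/2) = 6; row 2: entry 0 ≤ 0. Minimum is 6 at row 1 (x_2 leaves); pivot element 3/2.
Pivot on row 1; the z-row RHS becomes 30 − (-9/2)·6 = 57.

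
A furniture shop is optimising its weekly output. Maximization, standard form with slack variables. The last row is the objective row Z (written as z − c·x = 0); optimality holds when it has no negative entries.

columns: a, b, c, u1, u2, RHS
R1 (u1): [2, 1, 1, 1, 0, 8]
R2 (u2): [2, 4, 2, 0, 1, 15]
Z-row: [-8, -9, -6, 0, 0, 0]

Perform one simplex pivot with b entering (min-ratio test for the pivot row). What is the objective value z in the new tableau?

135/4

Ratio test on column b — row 1: 8/1 = 8; row 2: 15/4 = 15/4. Minimum is 15/4 at row 2 (u2 leaves); pivot element 4.
Pivot on row 2; the Z-row RHS becomes 0 − (-9)·(15/4) = 135/4.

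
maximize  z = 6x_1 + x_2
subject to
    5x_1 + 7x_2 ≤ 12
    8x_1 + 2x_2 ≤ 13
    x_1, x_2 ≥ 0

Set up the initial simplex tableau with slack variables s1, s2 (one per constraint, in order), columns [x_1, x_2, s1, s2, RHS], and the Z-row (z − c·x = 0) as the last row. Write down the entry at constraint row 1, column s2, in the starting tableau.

0

Slack s2 belongs to constraint 2; its column is the unit vector e_2, so the entry in row 1 is 0.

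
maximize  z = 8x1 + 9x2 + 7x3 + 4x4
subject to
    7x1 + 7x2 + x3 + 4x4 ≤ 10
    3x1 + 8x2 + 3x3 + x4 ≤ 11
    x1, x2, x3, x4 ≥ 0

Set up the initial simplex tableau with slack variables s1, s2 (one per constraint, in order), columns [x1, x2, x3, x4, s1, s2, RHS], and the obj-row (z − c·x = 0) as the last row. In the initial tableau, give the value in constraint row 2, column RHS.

The RHS of constraint 2 is b_2 = 11.

11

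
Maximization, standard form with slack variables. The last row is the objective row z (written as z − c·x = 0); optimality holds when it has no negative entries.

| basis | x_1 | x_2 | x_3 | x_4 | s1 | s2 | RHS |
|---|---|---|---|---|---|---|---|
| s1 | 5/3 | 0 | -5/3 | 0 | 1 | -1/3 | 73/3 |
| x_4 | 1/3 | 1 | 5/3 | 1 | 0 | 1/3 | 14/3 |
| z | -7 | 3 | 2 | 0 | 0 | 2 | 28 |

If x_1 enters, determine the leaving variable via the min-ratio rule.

Column x_1 entries and ratios — s1: (73/3)/(5/3) = 73/5; x_4: (14/3)/(1/3) = 14.
Smallest ratio is 14 in the row of x_4, so x_4 leaves.

x_4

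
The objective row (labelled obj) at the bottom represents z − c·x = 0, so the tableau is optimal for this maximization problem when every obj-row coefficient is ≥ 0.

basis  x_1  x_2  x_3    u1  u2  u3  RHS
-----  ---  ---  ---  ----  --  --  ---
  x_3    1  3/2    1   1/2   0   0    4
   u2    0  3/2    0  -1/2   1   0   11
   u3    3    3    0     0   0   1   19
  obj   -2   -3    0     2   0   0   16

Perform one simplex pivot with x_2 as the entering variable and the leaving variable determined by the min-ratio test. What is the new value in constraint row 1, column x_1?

2/3

Ratio test on column x_2 — row 1: 4/(3/2) = 8/3; row 2: 11/(3/2) = 22/3; row 3: 19/3 = 19/3. Minimum is 8/3 at row 1 (x_3 leaves); pivot element 3/2.
Divide row 1 by 3/2; eliminate column x_2 from the other rows.
In the new row 1, the x_1 entry is the old entry divided by the pivot: 1/(3/2) = 2/3.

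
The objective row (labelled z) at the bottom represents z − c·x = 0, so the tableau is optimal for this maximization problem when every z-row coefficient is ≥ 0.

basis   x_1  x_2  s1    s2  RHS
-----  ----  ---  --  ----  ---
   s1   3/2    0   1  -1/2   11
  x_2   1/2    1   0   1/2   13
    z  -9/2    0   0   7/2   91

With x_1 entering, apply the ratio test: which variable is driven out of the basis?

Column x_1 entries and ratios — s1: 11/(3/2) = 22/3; x_2: 13/(1/2) = 26.
Smallest ratio is 22/3 in the row of s1, so s1 leaves.

s1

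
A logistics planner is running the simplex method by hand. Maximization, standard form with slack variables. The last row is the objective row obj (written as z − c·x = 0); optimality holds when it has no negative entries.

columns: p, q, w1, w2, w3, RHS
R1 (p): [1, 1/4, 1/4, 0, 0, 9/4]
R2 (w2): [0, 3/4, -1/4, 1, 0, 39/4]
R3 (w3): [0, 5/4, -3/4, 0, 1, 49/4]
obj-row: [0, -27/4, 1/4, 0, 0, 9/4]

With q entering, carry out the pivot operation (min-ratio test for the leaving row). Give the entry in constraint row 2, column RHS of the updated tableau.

Ratio test on column q — row 1: (9/4)/(1/4) = 9; row 2: (39/4)/(3/4) = 13; row 3: (49/4)/(5/4) = 49/5. Minimum is 9 at row 1 (p leaves); pivot element 1/4.
Divide row 1 by 1/4; eliminate column q from the other rows.
Row 2 update in column RHS: 39/4 − (3/4)·9 = 3.

3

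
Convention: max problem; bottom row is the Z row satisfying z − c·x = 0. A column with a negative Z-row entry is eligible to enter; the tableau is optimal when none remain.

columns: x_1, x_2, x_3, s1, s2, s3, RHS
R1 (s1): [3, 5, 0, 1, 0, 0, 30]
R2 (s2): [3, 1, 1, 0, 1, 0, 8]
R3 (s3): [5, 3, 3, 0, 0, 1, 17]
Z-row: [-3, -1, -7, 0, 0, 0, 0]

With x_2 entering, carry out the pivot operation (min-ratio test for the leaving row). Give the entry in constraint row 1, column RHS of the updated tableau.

5/3

Ratio test on column x_2 — row 1: 30/5 = 6; row 2: 8/1 = 8; row 3: 17/3 = 17/3. Minimum is 17/3 at row 3 (s3 leaves); pivot element 3.
Divide row 3 by 3; eliminate column x_2 from the other rows.
Row 1 update in column RHS: 30 − 5·(17/3) = 5/3.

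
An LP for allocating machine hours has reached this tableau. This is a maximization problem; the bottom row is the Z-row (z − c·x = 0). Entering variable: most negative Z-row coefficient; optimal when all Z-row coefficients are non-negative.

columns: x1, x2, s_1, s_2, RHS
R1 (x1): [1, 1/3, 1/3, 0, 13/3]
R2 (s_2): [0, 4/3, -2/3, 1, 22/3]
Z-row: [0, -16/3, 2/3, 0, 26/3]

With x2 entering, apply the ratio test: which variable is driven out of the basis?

Column x2 entries and ratios — x1: (13/3)/(1/3) = 13; s_2: (22/3)/(4/3) = 11/2.
Smallest ratio is 11/2 in the row of s_2, so s_2 leaves.

s_2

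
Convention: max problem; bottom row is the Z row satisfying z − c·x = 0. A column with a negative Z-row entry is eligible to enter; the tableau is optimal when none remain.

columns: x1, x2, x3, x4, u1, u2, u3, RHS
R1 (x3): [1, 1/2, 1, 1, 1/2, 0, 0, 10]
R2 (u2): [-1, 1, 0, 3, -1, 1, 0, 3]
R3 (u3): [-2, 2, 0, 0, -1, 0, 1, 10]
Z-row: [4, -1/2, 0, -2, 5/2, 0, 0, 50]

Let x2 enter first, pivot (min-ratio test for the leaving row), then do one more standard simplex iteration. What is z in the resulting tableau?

52

Ratio test on column x2 — row 1: 10/(1/2) = 20; row 2: 3/1 = 3; row 3: 10/2 = 5. Minimum is 3 at row 2 (u2 leaves); pivot element 1.
Pivot on row 2; the Z-row RHS becomes 50 − (-1/2)·3 = 103/2.
Next entering variable (most negative Z-row entry -1/2): x4.
Ratio test on column x4 — row 1: entry -1/2 ≤ 0; row 2: 3/3 = 1; row 3: entry -6 ≤ 0. Minimum is 1 at row 2 (x2 leaves); pivot element 3.
After the second pivot the Z-row RHS is 103/2 − (-1/2)·1 = 52.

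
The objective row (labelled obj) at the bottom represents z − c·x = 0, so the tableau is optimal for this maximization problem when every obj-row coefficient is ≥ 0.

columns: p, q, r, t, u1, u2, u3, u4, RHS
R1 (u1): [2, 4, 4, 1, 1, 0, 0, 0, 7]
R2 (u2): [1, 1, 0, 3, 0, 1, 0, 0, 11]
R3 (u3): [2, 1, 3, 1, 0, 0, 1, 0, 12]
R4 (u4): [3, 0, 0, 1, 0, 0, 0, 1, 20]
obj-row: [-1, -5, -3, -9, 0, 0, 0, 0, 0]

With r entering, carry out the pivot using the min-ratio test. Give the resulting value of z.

Ratio test on column r — row 1: 7/4 = 7/4; row 2: entry 0 ≤ 0; row 3: 12/3 = 4; row 4: entry 0 ≤ 0. Minimum is 7/4 at row 1 (u1 leaves); pivot element 4.
Pivot on row 1; the obj-row RHS becomes 0 − (-3)·(7/4) = 21/4.

21/4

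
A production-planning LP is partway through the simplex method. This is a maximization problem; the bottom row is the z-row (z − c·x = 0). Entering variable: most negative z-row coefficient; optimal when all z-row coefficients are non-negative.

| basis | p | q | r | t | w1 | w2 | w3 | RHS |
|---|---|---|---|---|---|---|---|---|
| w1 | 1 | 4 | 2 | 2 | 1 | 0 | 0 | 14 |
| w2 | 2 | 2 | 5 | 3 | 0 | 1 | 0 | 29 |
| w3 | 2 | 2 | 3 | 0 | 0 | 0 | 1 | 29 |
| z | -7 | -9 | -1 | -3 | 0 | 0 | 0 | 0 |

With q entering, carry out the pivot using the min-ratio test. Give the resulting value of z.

Ratio test on column q — row 1: 14/4 = 7/2; row 2: 29/2 = 29/2; row 3: 29/2 = 29/2. Minimum is 7/2 at row 1 (w1 leaves); pivot element 4.
Pivot on row 1; the z-row RHS becomes 0 − (-9)·(7/2) = 63/2.

63/2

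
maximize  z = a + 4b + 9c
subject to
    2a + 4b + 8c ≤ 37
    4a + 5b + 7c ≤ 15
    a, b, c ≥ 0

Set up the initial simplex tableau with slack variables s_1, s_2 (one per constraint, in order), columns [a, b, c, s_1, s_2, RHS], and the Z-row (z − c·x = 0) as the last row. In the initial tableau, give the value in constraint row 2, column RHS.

15

The RHS of constraint 2 is b_2 = 15.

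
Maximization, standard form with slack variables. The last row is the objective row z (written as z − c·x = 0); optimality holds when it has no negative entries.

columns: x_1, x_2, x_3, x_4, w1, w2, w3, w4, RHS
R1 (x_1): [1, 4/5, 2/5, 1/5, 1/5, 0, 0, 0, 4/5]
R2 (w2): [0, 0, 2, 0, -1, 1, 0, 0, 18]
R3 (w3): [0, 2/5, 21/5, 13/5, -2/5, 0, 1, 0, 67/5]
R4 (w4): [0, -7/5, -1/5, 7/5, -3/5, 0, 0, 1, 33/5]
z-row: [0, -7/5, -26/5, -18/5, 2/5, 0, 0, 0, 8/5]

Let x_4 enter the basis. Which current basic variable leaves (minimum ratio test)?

x_1

Column x_4 entries and ratios — x_1: (4/5)/(1/5) = 4; w2: 0 ≤ 0, skip; w3: (67/5)/(13/5) = 67/13; w4: (33/5)/(7/5) = 33/7.
Smallest ratio is 4 in the row of x_1, so x_1 leaves.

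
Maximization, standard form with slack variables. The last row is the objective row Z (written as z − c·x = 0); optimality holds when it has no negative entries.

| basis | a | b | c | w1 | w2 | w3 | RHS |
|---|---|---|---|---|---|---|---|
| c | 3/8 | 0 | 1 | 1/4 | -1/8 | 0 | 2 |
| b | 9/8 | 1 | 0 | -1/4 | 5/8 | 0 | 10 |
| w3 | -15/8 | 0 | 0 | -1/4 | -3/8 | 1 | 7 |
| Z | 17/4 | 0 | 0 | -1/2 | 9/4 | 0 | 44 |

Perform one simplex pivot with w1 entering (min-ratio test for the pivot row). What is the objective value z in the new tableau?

48

Ratio test on column w1 — row 1: 2/(1/4) = 8; row 2: entry -1/4 ≤ 0; row 3: entry -1/4 ≤ 0. Minimum is 8 at row 1 (c leaves); pivot element 1/4.
Pivot on row 1; the Z-row RHS becomes 44 − (-1/2)·8 = 48.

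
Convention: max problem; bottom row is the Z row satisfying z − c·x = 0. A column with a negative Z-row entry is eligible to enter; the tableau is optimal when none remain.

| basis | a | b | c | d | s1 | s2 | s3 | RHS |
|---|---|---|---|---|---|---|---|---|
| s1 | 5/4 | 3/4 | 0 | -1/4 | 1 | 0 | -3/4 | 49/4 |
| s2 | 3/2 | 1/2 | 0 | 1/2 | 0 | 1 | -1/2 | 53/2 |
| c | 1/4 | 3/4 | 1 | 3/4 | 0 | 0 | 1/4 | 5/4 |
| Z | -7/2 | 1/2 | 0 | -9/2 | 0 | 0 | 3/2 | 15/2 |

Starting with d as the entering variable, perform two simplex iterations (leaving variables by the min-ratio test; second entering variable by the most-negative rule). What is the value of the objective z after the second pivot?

25

Ratio test on column d — row 1: entry -1/4 ≤ 0; row 2: (53/2)/(1/2) = 53; row 3: (5/4)/(3/4) = 5/3. Minimum is 5/3 at row 3 (c leaves); pivot element 3/4.
Pivot on row 3; the Z-row RHS becomes 15/2 − (-9/2)·(5/3) = 15.
Next entering variable (most negative Z-row entry -2): a.
Ratio test on column a — row 1: (38/3)/(4/3) = 19/2; row 2: (77/3)/(4/3) = 77/4; row 3: (5/3)/(1/3) = 5. Minimum is 5 at row 3 (d leaves); pivot element 1/3.
After the second pivot the Z-row RHS is 15 − (-2)·5 = 25.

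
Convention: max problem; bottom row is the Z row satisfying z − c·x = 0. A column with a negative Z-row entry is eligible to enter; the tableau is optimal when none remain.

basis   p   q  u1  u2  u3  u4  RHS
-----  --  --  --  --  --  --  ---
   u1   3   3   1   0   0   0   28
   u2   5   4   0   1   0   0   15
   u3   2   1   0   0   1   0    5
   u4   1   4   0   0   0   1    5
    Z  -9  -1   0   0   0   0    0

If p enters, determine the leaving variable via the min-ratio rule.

u3

Column p entries and ratios — u1: 28/3 = 28/3; u2: 15/5 = 3; u3: 5/2 = 5/2; u4: 5/1 = 5.
Smallest ratio is 5/2 in the row of u3, so u3 leaves.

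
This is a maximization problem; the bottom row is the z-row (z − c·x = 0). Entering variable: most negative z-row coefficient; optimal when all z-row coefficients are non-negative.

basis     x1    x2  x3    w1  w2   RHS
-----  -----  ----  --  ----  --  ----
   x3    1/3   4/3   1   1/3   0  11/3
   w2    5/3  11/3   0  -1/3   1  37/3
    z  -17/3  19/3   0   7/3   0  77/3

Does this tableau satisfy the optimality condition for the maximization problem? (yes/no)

The z-row has a negative entry -17/3 in column x1, so it is not optimal.

no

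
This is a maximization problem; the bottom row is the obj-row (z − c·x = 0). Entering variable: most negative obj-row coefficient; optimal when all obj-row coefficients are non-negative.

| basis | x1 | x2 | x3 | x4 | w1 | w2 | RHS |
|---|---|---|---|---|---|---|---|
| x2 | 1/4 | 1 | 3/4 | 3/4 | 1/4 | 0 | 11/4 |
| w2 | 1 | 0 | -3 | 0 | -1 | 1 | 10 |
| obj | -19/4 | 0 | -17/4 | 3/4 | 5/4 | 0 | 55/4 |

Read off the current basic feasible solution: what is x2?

x2 is basic (row 1); its value is the RHS of that row, 11/4.

11/4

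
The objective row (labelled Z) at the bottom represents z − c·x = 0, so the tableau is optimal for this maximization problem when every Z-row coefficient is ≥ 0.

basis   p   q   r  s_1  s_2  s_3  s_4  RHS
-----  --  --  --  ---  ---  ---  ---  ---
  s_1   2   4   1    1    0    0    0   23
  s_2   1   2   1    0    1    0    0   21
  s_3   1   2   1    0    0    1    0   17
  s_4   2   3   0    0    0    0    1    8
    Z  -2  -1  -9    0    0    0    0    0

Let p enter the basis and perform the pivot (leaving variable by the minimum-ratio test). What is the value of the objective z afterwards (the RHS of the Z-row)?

8

Ratio test on column p — row 1: 23/2 = 23/2; row 2: 21/1 = 21; row 3: 17/1 = 17; row 4: 8/2 = 4. Minimum is 4 at row 4 (s_4 leaves); pivot element 2.
Pivot on row 4; the Z-row RHS becomes 0 − (-2)·4 = 8.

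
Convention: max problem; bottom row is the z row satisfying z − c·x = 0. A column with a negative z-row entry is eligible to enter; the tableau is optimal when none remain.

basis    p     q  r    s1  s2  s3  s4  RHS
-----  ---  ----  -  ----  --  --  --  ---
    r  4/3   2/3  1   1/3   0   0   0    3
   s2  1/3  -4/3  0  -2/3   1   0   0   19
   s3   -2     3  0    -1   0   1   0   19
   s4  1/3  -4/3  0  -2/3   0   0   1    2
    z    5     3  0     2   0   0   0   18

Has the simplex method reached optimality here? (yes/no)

yes

Every z-row coefficient is ≥ 0, so the tableau is optimal.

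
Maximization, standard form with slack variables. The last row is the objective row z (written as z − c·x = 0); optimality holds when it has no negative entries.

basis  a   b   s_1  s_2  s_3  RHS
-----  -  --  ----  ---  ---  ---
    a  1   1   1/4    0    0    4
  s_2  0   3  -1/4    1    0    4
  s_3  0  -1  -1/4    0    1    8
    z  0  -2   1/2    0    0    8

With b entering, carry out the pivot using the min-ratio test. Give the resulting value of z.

32/3

Ratio test on column b — row 1: 4/1 = 4; row 2: 4/3 = 4/3; row 3: entry -1 ≤ 0. Minimum is 4/3 at row 2 (s_2 leaves); pivot element 3.
Pivot on row 2; the z-row RHS becomes 8 − (-2)·(4/3) = 32/3.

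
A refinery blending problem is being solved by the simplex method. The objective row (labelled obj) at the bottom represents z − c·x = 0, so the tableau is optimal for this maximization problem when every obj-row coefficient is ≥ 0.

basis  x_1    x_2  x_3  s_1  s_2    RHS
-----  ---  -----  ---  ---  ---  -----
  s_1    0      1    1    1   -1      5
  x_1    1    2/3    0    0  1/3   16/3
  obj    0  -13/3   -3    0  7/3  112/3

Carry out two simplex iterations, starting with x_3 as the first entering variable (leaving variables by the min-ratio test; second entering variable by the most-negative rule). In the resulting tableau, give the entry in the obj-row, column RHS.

59

Ratio test on column x_3 — row 1: 5/1 = 5; row 2: entry 0 ≤ 0. Minimum is 5 at row 1 (s_1 leaves); pivot element 1.
Divide row 1 by 1; eliminate column x_3 from the other rows.
Second iteration: most negative obj-row entry is -4/3 in column x_2, so x_2 enters.
Ratio test on column x_2 — row 1: 5/1 = 5; row 2: (16/3)/(2/3) = 8. Minimum is 5 at row 1 (x_3 leaves); pivot element 1.
Divide row 1 by 1; eliminate column x_2 from the other rows.
After both pivots, the entry at the obj-row, column RHS is 59.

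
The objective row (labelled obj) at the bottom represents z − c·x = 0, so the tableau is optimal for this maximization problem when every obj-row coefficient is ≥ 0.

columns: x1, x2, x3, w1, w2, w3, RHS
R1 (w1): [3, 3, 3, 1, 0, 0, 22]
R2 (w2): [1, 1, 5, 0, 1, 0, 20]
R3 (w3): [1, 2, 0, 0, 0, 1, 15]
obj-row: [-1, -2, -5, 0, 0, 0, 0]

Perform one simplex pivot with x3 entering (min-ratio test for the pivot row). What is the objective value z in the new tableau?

Ratio test on column x3 — row 1: 22/3 = 22/3; row 2: 20/5 = 4; row 3: entry 0 ≤ 0. Minimum is 4 at row 2 (w2 leaves); pivot element 5.
Pivot on row 2; the obj-row RHS becomes 0 − (-5)·4 = 20.

20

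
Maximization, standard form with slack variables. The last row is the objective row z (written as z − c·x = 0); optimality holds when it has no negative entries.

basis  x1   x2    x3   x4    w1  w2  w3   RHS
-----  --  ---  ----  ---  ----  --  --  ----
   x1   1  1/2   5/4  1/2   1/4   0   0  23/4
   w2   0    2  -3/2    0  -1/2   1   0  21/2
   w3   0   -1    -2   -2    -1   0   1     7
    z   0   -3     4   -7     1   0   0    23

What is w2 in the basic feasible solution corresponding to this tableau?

21/2

w2 is basic (row 2); its value is the RHS of that row, 21/2.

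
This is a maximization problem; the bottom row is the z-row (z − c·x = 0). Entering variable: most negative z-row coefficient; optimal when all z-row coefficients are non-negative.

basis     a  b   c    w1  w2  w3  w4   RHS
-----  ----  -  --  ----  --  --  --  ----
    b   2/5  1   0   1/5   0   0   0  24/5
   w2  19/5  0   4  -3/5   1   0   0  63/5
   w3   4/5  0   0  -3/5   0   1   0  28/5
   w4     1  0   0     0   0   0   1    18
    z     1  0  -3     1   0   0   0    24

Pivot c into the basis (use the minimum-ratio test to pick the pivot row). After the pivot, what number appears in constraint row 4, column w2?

Ratio test on column c — row 1: entry 0 ≤ 0; row 2: (63/5)/4 = 63/20; row 3: entry 0 ≤ 0; row 4: entry 0 ≤ 0. Minimum is 63/20 at row 2 (w2 leaves); pivot element 4.
Divide row 2 by 4; eliminate column c from the other rows.
Row 4 update in column w2: 0 − 0·(1/4) = 0.

0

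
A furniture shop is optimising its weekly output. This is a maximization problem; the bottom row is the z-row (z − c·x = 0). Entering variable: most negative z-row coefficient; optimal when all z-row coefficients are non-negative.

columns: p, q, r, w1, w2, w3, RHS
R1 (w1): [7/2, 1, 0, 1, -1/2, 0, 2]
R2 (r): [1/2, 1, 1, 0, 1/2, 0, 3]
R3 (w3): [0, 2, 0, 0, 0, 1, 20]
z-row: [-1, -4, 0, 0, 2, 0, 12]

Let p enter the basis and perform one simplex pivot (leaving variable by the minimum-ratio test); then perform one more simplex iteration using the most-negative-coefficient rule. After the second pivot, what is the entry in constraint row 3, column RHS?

Ratio test on column p — row 1: 2/(7/2) = 4/7; row 2: 3/(1/2) = 6; row 3: entry 0 ≤ 0. Minimum is 4/7 at row 1 (w1 leaves); pivot element 7/2.
Divide row 1 by 7/2; eliminate column p from the other rows.
Second iteration: most negative z-row entry is -26/7 in column q, so q enters.
Ratio test on column q — row 1: (4/7)/(2/7) = 2; row 2: (19/7)/(6/7) = 19/6; row 3: 20/2 = 10. Minimum is 2 at row 1 (p leaves); pivot element 2/7.
Divide row 1 by 2/7; eliminate column q from the other rows.
After both pivots, the entry at constraint row 3, column RHS is 16.

16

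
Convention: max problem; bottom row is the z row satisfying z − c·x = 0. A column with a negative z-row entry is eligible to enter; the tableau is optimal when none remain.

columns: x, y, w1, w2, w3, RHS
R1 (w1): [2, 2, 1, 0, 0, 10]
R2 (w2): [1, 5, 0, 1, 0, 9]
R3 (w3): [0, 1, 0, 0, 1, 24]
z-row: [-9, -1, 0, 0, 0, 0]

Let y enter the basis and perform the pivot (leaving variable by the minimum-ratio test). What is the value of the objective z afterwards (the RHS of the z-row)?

9/5

Ratio test on column y — row 1: 10/2 = 5; row 2: 9/5 = 9/5; row 3: 24/1 = 24. Minimum is 9/5 at row 2 (w2 leaves); pivot element 5.
Pivot on row 2; the z-row RHS becomes 0 − (-1)·(9/5) = 9/5.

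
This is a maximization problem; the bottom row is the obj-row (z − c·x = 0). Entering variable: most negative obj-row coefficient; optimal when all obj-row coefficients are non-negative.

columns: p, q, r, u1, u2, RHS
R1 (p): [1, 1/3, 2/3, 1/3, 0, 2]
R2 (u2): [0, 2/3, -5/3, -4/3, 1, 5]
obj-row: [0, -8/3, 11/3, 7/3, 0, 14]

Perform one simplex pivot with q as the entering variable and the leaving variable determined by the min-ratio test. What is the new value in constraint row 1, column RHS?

Ratio test on column q — row 1: 2/(1/3) = 6; row 2: 5/(2/3) = 15/2. Minimum is 6 at row 1 (p leaves); pivot element 1/3.
Divide row 1 by 1/3; eliminate column q from the other rows.
In the new row 1, the RHS entry is the old entry divided by the pivot: 2/(1/3) = 6.

6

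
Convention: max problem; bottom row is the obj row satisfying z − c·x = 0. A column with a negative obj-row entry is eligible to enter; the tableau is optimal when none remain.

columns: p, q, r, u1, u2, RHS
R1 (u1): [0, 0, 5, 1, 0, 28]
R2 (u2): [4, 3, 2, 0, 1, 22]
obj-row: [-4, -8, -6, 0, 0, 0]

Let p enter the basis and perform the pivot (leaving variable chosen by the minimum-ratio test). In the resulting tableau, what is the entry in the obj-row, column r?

Ratio test on column p — row 1: entry 0 ≤ 0; row 2: 22/4 = 11/2. Minimum is 11/2 at row 2 (u2 leaves); pivot element 4.
Divide row 2 by 4; eliminate column p from the other rows.
obj-row update in column r: -6 − (-4)·(1/2) = -4.

-4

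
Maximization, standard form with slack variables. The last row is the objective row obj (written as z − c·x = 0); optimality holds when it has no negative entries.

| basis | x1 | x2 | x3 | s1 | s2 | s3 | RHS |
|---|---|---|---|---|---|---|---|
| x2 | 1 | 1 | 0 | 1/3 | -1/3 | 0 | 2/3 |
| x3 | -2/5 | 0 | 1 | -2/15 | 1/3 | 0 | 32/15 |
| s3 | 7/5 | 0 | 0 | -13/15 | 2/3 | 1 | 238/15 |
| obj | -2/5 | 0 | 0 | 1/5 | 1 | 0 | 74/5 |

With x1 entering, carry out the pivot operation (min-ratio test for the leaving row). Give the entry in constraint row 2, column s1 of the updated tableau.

Ratio test on column x1 — row 1: (2/3)/1 = 2/3; row 2: entry -2/5 ≤ 0; row 3: (238/15)/(7/5) = 34/3. Minimum is 2/3 at row 1 (x2 leaves); pivot element 1.
Divide row 1 by 1; eliminate column x1 from the other rows.
Row 2 update in column s1: -2/15 − (-2/5)·(1/3) = 0.

0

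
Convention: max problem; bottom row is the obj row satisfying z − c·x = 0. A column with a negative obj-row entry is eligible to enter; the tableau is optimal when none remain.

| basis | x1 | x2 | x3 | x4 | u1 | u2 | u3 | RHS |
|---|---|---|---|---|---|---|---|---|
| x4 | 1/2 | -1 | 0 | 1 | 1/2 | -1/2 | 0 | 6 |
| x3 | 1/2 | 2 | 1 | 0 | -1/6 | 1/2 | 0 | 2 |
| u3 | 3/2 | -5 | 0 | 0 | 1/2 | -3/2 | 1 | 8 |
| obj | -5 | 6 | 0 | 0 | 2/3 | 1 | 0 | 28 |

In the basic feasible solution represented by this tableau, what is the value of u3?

u3 is basic (row 3); its value is the RHS of that row, 8.

8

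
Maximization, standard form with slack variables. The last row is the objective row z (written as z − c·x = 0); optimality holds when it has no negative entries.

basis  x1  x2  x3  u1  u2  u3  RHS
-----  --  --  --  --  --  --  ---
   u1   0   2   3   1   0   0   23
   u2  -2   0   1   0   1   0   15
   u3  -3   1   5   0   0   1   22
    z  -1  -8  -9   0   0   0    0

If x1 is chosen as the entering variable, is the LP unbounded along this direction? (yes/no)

Every constraint-row entry in column x1 is ≤ 0, so increasing x1 is unbounded.

yes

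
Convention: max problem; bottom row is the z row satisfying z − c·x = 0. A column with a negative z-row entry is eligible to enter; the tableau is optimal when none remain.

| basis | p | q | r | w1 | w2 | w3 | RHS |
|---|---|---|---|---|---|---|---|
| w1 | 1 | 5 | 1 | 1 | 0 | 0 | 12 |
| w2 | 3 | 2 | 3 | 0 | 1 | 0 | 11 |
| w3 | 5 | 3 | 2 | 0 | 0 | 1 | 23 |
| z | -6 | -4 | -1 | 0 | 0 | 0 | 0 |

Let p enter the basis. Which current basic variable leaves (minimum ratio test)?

w2

Column p entries and ratios — w1: 12/1 = 12; w2: 11/3 = 11/3; w3: 23/5 = 23/5.
Smallest ratio is 11/3 in the row of w2, so w2 leaves.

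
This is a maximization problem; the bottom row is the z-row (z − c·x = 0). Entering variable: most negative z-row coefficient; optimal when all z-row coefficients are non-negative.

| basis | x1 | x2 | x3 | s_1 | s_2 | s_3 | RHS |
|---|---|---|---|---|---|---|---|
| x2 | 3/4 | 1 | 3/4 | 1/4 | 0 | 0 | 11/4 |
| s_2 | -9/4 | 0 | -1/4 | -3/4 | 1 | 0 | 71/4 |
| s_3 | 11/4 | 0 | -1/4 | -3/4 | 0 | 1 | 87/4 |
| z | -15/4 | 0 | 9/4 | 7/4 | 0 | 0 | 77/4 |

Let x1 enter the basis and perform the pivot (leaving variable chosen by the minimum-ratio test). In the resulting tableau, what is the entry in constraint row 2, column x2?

3

Ratio test on column x1 — row 1: (11/4)/(3/4) = 11/3; row 2: entry -9/4 ≤ 0; row 3: (87/4)/(11/4) = 87/11. Minimum is 11/3 at row 1 (x2 leaves); pivot element 3/4.
Divide row 1 by 3/4; eliminate column x1 from the other rows.
Row 2 update in column x2: 0 − (-9/4)·(4/3) = 3.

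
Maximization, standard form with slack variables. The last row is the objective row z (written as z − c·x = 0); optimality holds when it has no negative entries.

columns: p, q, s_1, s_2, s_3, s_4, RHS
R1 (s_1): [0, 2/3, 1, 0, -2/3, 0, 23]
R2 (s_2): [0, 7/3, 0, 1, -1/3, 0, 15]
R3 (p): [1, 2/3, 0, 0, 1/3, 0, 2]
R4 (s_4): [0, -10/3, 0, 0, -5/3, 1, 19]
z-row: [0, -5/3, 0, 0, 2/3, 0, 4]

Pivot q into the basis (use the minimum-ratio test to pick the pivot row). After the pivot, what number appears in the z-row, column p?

5/2

Ratio test on column q — row 1: 23/(2/3) = 69/2; row 2: 15/(7/3) = 45/7; row 3: 2/(2/3) = 3; row 4: entry -10/3 ≤ 0. Minimum is 3 at row 3 (p leaves); pivot element 2/3.
Divide row 3 by 2/3; eliminate column q from the other rows.
z-row update in column p: 0 − (-5/3)·(3/2) = 5/2.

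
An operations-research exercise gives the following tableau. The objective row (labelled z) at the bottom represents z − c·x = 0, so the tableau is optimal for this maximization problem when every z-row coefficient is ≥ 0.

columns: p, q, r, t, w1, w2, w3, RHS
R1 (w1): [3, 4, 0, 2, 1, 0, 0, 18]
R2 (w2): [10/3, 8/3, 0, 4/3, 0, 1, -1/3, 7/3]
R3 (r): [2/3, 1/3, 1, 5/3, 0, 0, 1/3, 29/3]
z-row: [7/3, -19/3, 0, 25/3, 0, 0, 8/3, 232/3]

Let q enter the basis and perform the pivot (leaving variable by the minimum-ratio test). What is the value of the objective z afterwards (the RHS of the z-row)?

Ratio test on column q — row 1: 18/4 = 9/2; row 2: (7/3)/(8/3) = 7/8; row 3: (29/3)/(1/3) = 29. Minimum is 7/8 at row 2 (w2 leaves); pivot element 8/3.
Pivot on row 2; the z-row RHS becomes 232/3 − (-19/3)·(7/8) = 663/8.

663/8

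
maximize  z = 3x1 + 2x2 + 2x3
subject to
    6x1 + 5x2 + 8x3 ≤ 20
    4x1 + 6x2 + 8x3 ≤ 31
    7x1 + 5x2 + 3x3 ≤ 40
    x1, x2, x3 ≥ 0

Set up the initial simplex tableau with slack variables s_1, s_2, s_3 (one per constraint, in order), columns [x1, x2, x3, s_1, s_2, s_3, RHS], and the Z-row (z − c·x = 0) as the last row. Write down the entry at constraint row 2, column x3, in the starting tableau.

Constraint 2 has coefficient 8 on x3.

8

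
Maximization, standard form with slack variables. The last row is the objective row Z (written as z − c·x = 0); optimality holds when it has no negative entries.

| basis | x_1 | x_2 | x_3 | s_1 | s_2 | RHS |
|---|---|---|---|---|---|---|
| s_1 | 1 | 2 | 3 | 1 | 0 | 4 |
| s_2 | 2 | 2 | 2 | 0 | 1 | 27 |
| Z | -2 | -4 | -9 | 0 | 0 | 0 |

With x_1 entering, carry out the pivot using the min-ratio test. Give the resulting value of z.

Ratio test on column x_1 — row 1: 4/1 = 4; row 2: 27/2 = 27/2. Minimum is 4 at row 1 (s_1 leaves); pivot element 1.
Pivot on row 1; the Z-row RHS becomes 0 − (-2)·4 = 8.

8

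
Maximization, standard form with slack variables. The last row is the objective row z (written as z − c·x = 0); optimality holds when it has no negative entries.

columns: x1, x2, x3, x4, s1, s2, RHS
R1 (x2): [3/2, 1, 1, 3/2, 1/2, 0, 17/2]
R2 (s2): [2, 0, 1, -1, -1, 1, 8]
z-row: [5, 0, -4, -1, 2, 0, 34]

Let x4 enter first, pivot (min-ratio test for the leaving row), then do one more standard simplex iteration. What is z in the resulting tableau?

67

Ratio test on column x4 — row 1: (17/2)/(3/2) = 17/3; row 2: entry -1 ≤ 0. Minimum is 17/3 at row 1 (x2 leaves); pivot element 3/2.
Pivot on row 1; the z-row RHS becomes 34 − (-1)·(17/3) = 119/3.
Next entering variable (most negative z-row entry -10/3): x3.
Ratio test on column x3 — row 1: (17/3)/(2/3) = 17/2; row 2: (41/3)/(5/3) = 41/5. Minimum is 41/5 at row 2 (s2 leaves); pivot element 5/3.
After the second pivot the z-row RHS is 119/3 − (-10/3)·(41/5) = 67.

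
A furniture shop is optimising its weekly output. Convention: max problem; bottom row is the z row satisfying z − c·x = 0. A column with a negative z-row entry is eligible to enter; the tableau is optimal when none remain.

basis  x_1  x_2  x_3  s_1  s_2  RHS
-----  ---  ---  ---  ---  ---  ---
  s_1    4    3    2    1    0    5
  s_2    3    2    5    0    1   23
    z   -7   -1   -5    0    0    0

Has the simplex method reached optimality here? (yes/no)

The z-row has a negative entry -7 in column x_1, so it is not optimal.

no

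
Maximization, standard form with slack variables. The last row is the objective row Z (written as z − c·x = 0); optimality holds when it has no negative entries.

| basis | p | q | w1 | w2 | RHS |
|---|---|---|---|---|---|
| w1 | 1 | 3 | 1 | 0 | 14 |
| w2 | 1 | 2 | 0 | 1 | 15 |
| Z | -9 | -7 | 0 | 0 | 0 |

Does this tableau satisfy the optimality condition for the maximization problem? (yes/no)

The Z-row has a negative entry -9 in column p, so it is not optimal.

no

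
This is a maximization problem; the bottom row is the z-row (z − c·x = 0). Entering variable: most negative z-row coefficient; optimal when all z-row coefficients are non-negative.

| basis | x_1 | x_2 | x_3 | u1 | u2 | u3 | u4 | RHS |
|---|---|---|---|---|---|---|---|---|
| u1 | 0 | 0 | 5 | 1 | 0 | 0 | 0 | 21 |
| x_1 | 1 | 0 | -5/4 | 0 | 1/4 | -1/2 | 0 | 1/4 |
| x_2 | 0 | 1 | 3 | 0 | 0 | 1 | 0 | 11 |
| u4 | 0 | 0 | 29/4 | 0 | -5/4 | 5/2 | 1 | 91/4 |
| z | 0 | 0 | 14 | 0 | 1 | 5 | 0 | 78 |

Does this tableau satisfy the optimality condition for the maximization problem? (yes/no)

yes

Every z-row coefficient is ≥ 0, so the tableau is optimal.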